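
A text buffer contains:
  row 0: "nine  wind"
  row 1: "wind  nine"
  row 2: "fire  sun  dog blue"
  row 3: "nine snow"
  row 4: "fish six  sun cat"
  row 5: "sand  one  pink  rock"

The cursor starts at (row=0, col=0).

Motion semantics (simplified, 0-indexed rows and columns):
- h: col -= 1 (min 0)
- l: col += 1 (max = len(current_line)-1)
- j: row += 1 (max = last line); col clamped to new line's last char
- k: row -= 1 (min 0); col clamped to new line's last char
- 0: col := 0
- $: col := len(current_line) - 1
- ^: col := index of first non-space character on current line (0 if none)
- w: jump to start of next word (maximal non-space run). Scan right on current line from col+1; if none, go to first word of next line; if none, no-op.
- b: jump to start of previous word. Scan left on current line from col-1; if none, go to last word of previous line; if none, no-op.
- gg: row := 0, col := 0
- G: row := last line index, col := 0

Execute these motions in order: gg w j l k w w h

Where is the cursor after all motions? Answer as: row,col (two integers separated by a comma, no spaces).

Answer: 1,5

Derivation:
After 1 (gg): row=0 col=0 char='n'
After 2 (w): row=0 col=6 char='w'
After 3 (j): row=1 col=6 char='n'
After 4 (l): row=1 col=7 char='i'
After 5 (k): row=0 col=7 char='i'
After 6 (w): row=1 col=0 char='w'
After 7 (w): row=1 col=6 char='n'
After 8 (h): row=1 col=5 char='_'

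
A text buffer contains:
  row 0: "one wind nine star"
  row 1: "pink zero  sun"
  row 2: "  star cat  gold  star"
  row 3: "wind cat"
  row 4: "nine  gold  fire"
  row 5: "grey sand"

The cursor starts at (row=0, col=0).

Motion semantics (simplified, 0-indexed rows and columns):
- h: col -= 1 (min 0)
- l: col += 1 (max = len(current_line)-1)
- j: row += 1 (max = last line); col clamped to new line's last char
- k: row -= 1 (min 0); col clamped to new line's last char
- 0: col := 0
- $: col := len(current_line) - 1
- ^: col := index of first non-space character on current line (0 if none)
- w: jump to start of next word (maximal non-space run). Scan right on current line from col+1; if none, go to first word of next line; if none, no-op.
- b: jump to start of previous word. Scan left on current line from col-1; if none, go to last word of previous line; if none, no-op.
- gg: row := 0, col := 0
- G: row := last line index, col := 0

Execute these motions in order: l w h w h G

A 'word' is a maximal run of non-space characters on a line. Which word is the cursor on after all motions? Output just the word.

Answer: grey

Derivation:
After 1 (l): row=0 col=1 char='n'
After 2 (w): row=0 col=4 char='w'
After 3 (h): row=0 col=3 char='_'
After 4 (w): row=0 col=4 char='w'
After 5 (h): row=0 col=3 char='_'
After 6 (G): row=5 col=0 char='g'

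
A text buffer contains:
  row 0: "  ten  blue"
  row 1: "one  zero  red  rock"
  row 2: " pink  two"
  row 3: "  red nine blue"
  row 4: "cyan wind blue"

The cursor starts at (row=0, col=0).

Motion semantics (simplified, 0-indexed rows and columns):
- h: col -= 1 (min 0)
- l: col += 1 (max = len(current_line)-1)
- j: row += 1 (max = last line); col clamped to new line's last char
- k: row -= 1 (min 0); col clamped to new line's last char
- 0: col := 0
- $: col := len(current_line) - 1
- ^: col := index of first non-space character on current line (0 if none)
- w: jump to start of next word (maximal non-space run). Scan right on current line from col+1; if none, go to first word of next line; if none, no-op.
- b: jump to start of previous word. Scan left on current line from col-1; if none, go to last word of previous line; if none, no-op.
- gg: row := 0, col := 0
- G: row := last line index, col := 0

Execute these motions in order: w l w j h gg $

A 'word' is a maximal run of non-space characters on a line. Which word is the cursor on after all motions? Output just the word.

After 1 (w): row=0 col=2 char='t'
After 2 (l): row=0 col=3 char='e'
After 3 (w): row=0 col=7 char='b'
After 4 (j): row=1 col=7 char='r'
After 5 (h): row=1 col=6 char='e'
After 6 (gg): row=0 col=0 char='_'
After 7 ($): row=0 col=10 char='e'

Answer: blue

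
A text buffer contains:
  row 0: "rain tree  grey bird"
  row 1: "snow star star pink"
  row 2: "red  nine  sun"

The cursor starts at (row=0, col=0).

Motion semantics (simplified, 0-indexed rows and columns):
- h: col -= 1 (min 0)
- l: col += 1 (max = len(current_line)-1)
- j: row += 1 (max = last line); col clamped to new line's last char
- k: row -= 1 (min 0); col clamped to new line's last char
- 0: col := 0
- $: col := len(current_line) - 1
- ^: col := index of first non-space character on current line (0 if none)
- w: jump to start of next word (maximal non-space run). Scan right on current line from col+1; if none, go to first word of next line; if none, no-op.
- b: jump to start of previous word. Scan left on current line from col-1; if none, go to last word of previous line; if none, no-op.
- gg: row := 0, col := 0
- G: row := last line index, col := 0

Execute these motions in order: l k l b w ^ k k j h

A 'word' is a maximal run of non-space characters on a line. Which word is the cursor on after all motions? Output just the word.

Answer: snow

Derivation:
After 1 (l): row=0 col=1 char='a'
After 2 (k): row=0 col=1 char='a'
After 3 (l): row=0 col=2 char='i'
After 4 (b): row=0 col=0 char='r'
After 5 (w): row=0 col=5 char='t'
After 6 (^): row=0 col=0 char='r'
After 7 (k): row=0 col=0 char='r'
After 8 (k): row=0 col=0 char='r'
After 9 (j): row=1 col=0 char='s'
After 10 (h): row=1 col=0 char='s'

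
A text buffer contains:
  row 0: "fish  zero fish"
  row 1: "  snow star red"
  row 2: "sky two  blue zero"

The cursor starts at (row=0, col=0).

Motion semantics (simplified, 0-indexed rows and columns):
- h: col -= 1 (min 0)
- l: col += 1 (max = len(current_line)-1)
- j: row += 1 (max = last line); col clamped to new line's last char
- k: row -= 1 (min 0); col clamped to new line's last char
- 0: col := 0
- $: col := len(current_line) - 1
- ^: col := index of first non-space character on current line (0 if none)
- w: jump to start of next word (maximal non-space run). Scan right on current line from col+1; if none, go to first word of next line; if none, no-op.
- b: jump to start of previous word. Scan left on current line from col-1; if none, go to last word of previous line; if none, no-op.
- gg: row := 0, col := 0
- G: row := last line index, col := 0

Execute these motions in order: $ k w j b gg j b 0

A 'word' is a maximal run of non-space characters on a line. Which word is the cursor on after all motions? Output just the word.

After 1 ($): row=0 col=14 char='h'
After 2 (k): row=0 col=14 char='h'
After 3 (w): row=1 col=2 char='s'
After 4 (j): row=2 col=2 char='y'
After 5 (b): row=2 col=0 char='s'
After 6 (gg): row=0 col=0 char='f'
After 7 (j): row=1 col=0 char='_'
After 8 (b): row=0 col=11 char='f'
After 9 (0): row=0 col=0 char='f'

Answer: fish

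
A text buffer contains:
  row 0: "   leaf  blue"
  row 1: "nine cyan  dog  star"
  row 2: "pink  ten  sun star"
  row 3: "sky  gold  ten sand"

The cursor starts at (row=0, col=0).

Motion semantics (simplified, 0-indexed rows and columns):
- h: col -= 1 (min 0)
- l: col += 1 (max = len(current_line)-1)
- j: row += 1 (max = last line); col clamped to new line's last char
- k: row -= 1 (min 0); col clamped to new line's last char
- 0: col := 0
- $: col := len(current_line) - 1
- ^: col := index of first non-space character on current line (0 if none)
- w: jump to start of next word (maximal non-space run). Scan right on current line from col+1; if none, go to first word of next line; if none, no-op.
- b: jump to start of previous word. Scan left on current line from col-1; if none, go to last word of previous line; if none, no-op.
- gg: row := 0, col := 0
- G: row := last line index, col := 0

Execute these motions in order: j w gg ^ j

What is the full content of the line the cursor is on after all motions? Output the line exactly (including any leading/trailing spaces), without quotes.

Answer: nine cyan  dog  star

Derivation:
After 1 (j): row=1 col=0 char='n'
After 2 (w): row=1 col=5 char='c'
After 3 (gg): row=0 col=0 char='_'
After 4 (^): row=0 col=3 char='l'
After 5 (j): row=1 col=3 char='e'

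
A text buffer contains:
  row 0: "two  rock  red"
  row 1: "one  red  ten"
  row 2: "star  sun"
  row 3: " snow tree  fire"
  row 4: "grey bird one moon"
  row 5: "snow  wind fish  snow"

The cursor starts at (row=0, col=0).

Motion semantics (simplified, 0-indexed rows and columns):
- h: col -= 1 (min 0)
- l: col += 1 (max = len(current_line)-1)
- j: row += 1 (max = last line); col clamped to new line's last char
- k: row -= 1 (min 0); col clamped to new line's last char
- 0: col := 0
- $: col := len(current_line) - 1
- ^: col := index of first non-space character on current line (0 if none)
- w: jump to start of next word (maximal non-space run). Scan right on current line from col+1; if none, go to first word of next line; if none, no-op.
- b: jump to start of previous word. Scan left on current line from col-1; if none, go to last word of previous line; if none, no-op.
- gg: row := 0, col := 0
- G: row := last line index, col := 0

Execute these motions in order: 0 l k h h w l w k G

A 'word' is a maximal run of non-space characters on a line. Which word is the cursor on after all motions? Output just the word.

After 1 (0): row=0 col=0 char='t'
After 2 (l): row=0 col=1 char='w'
After 3 (k): row=0 col=1 char='w'
After 4 (h): row=0 col=0 char='t'
After 5 (h): row=0 col=0 char='t'
After 6 (w): row=0 col=5 char='r'
After 7 (l): row=0 col=6 char='o'
After 8 (w): row=0 col=11 char='r'
After 9 (k): row=0 col=11 char='r'
After 10 (G): row=5 col=0 char='s'

Answer: snow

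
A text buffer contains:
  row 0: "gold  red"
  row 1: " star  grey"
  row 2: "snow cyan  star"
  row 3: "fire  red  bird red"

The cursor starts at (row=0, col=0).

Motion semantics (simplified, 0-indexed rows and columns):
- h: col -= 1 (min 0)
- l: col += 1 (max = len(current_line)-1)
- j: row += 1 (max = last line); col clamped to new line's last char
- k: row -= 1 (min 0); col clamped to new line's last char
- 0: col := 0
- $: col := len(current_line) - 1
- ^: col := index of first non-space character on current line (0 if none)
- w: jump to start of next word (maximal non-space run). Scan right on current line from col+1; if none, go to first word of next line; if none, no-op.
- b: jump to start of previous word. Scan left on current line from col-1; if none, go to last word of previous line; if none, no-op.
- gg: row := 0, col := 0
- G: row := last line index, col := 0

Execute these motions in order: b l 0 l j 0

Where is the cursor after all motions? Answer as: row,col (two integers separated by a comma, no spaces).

After 1 (b): row=0 col=0 char='g'
After 2 (l): row=0 col=1 char='o'
After 3 (0): row=0 col=0 char='g'
After 4 (l): row=0 col=1 char='o'
After 5 (j): row=1 col=1 char='s'
After 6 (0): row=1 col=0 char='_'

Answer: 1,0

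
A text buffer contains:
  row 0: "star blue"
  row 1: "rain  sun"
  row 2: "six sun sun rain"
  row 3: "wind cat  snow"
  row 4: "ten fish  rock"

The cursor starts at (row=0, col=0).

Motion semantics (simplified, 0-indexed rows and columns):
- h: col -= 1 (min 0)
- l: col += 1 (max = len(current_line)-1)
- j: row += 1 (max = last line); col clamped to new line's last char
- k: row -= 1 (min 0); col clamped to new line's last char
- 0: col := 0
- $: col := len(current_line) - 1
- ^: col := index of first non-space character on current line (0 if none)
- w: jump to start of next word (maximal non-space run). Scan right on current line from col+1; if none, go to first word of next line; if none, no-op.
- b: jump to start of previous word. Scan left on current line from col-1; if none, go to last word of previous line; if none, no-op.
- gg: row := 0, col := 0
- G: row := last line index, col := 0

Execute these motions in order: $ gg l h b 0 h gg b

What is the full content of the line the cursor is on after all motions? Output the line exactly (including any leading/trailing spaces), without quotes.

After 1 ($): row=0 col=8 char='e'
After 2 (gg): row=0 col=0 char='s'
After 3 (l): row=0 col=1 char='t'
After 4 (h): row=0 col=0 char='s'
After 5 (b): row=0 col=0 char='s'
After 6 (0): row=0 col=0 char='s'
After 7 (h): row=0 col=0 char='s'
After 8 (gg): row=0 col=0 char='s'
After 9 (b): row=0 col=0 char='s'

Answer: star blue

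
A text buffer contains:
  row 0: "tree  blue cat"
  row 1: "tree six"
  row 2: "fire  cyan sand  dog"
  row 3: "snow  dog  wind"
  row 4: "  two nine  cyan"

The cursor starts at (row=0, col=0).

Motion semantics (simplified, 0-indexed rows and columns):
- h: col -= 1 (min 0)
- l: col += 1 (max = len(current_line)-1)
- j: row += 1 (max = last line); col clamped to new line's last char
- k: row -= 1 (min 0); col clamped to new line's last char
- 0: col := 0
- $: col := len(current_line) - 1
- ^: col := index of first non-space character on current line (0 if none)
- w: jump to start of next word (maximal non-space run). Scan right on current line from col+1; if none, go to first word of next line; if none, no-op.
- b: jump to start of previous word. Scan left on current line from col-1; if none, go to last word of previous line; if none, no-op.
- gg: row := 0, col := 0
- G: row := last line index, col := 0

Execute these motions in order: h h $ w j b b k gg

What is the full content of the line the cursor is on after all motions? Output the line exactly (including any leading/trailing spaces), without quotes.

After 1 (h): row=0 col=0 char='t'
After 2 (h): row=0 col=0 char='t'
After 3 ($): row=0 col=13 char='t'
After 4 (w): row=1 col=0 char='t'
After 5 (j): row=2 col=0 char='f'
After 6 (b): row=1 col=5 char='s'
After 7 (b): row=1 col=0 char='t'
After 8 (k): row=0 col=0 char='t'
After 9 (gg): row=0 col=0 char='t'

Answer: tree  blue cat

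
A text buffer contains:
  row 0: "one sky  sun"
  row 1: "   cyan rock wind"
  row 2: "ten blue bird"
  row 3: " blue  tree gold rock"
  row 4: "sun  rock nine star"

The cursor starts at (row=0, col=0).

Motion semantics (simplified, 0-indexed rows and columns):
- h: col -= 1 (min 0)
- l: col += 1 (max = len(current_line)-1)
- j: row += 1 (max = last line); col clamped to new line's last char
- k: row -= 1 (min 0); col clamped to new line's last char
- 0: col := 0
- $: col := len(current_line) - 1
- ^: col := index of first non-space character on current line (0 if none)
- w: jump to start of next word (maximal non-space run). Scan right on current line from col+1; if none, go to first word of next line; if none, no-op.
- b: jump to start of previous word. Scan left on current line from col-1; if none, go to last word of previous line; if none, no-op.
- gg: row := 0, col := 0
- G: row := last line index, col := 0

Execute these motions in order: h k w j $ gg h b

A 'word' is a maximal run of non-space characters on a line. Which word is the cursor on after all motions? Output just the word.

Answer: one

Derivation:
After 1 (h): row=0 col=0 char='o'
After 2 (k): row=0 col=0 char='o'
After 3 (w): row=0 col=4 char='s'
After 4 (j): row=1 col=4 char='y'
After 5 ($): row=1 col=16 char='d'
After 6 (gg): row=0 col=0 char='o'
After 7 (h): row=0 col=0 char='o'
After 8 (b): row=0 col=0 char='o'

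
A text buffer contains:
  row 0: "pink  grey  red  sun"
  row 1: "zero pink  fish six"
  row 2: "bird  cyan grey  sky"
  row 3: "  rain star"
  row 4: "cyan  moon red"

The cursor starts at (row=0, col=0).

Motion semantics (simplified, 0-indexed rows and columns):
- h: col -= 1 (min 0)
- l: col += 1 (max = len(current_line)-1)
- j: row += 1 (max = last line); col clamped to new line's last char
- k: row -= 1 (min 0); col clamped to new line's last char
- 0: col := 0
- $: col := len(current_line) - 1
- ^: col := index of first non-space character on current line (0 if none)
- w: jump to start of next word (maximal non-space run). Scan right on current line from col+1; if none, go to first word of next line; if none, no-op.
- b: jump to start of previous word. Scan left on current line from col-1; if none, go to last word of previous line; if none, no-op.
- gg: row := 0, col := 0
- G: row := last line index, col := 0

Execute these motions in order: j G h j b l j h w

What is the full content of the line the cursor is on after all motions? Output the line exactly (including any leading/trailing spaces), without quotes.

After 1 (j): row=1 col=0 char='z'
After 2 (G): row=4 col=0 char='c'
After 3 (h): row=4 col=0 char='c'
After 4 (j): row=4 col=0 char='c'
After 5 (b): row=3 col=7 char='s'
After 6 (l): row=3 col=8 char='t'
After 7 (j): row=4 col=8 char='o'
After 8 (h): row=4 col=7 char='o'
After 9 (w): row=4 col=11 char='r'

Answer: cyan  moon red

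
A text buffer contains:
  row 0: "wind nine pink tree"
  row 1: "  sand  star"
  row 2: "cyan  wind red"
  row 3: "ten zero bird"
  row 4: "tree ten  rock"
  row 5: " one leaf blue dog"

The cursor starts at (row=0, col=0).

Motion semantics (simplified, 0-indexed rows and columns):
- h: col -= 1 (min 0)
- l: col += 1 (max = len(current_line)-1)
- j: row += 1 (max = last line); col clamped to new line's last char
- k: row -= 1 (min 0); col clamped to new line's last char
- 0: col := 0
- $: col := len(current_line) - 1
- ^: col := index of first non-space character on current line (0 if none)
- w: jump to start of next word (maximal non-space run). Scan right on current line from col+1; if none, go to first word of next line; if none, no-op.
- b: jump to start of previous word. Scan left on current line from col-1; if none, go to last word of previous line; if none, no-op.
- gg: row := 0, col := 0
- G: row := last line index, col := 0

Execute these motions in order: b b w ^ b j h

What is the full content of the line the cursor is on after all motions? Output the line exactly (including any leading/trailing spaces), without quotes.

Answer:   sand  star

Derivation:
After 1 (b): row=0 col=0 char='w'
After 2 (b): row=0 col=0 char='w'
After 3 (w): row=0 col=5 char='n'
After 4 (^): row=0 col=0 char='w'
After 5 (b): row=0 col=0 char='w'
After 6 (j): row=1 col=0 char='_'
After 7 (h): row=1 col=0 char='_'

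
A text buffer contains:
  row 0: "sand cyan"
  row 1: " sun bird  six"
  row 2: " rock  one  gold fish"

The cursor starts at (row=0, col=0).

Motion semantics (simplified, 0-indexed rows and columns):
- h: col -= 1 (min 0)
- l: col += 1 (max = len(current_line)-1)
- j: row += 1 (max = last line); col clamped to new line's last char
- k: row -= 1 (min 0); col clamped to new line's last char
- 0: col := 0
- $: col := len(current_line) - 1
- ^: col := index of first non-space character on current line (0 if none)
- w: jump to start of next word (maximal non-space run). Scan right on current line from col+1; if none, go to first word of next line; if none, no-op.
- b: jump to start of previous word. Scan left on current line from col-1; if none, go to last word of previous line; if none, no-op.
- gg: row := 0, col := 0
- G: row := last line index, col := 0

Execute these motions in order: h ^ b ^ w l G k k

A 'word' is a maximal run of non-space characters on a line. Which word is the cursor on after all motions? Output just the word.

After 1 (h): row=0 col=0 char='s'
After 2 (^): row=0 col=0 char='s'
After 3 (b): row=0 col=0 char='s'
After 4 (^): row=0 col=0 char='s'
After 5 (w): row=0 col=5 char='c'
After 6 (l): row=0 col=6 char='y'
After 7 (G): row=2 col=0 char='_'
After 8 (k): row=1 col=0 char='_'
After 9 (k): row=0 col=0 char='s'

Answer: sand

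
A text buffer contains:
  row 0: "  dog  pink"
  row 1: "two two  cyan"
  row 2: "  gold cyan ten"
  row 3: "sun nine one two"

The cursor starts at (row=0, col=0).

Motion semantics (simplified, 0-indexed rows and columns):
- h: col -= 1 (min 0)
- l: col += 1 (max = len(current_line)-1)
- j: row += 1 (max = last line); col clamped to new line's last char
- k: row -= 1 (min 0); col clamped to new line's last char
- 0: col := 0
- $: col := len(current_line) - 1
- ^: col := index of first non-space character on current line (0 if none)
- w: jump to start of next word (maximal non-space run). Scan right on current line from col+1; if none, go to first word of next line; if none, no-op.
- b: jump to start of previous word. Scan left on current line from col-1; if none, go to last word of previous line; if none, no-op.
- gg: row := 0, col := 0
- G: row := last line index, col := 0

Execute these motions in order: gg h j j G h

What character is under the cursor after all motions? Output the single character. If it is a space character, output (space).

Answer: s

Derivation:
After 1 (gg): row=0 col=0 char='_'
After 2 (h): row=0 col=0 char='_'
After 3 (j): row=1 col=0 char='t'
After 4 (j): row=2 col=0 char='_'
After 5 (G): row=3 col=0 char='s'
After 6 (h): row=3 col=0 char='s'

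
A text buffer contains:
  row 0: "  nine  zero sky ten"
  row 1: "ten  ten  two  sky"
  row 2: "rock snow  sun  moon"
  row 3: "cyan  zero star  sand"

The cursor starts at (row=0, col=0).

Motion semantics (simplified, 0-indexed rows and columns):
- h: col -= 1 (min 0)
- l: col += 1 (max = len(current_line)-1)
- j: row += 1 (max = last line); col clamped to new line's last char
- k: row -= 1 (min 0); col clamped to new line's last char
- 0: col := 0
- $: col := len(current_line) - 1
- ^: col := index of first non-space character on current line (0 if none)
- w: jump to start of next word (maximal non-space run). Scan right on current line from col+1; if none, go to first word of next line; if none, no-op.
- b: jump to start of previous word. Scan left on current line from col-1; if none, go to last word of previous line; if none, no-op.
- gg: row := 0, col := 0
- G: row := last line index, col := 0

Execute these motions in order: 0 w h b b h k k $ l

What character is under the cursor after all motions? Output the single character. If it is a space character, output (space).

Answer: n

Derivation:
After 1 (0): row=0 col=0 char='_'
After 2 (w): row=0 col=2 char='n'
After 3 (h): row=0 col=1 char='_'
After 4 (b): row=0 col=1 char='_'
After 5 (b): row=0 col=1 char='_'
After 6 (h): row=0 col=0 char='_'
After 7 (k): row=0 col=0 char='_'
After 8 (k): row=0 col=0 char='_'
After 9 ($): row=0 col=19 char='n'
After 10 (l): row=0 col=19 char='n'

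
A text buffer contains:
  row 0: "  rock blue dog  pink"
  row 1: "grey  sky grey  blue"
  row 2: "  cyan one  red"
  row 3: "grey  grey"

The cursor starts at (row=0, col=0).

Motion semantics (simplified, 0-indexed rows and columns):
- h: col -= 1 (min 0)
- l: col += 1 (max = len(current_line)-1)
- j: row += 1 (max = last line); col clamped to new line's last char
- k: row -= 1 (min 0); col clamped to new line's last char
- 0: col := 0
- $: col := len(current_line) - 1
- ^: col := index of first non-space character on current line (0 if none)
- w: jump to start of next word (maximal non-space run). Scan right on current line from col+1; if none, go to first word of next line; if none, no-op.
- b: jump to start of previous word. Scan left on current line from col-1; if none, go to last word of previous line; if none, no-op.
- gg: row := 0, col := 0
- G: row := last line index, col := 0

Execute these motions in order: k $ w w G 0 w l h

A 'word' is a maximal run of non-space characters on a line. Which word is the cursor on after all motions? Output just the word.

Answer: grey

Derivation:
After 1 (k): row=0 col=0 char='_'
After 2 ($): row=0 col=20 char='k'
After 3 (w): row=1 col=0 char='g'
After 4 (w): row=1 col=6 char='s'
After 5 (G): row=3 col=0 char='g'
After 6 (0): row=3 col=0 char='g'
After 7 (w): row=3 col=6 char='g'
After 8 (l): row=3 col=7 char='r'
After 9 (h): row=3 col=6 char='g'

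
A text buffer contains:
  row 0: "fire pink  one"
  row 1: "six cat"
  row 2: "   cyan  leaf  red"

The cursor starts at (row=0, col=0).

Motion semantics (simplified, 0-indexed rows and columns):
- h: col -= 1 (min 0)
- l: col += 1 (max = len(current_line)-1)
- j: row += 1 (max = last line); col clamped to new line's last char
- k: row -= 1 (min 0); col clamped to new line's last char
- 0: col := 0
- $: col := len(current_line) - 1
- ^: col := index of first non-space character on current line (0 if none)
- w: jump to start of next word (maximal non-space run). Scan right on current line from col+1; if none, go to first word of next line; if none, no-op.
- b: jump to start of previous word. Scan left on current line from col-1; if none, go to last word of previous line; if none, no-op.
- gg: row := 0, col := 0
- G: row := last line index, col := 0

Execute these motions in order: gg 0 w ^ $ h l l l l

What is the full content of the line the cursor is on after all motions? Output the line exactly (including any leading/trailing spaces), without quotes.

After 1 (gg): row=0 col=0 char='f'
After 2 (0): row=0 col=0 char='f'
After 3 (w): row=0 col=5 char='p'
After 4 (^): row=0 col=0 char='f'
After 5 ($): row=0 col=13 char='e'
After 6 (h): row=0 col=12 char='n'
After 7 (l): row=0 col=13 char='e'
After 8 (l): row=0 col=13 char='e'
After 9 (l): row=0 col=13 char='e'
After 10 (l): row=0 col=13 char='e'

Answer: fire pink  one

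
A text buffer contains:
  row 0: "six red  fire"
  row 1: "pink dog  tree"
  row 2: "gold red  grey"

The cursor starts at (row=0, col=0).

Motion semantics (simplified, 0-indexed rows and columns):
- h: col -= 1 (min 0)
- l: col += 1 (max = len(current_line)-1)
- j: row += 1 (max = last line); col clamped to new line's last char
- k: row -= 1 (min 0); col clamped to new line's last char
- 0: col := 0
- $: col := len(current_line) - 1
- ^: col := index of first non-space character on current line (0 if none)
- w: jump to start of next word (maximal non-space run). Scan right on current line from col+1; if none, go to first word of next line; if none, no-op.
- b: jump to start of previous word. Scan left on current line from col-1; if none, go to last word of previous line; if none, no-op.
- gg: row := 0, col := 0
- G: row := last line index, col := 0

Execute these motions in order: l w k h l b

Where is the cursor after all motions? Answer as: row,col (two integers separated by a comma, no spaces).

Answer: 0,0

Derivation:
After 1 (l): row=0 col=1 char='i'
After 2 (w): row=0 col=4 char='r'
After 3 (k): row=0 col=4 char='r'
After 4 (h): row=0 col=3 char='_'
After 5 (l): row=0 col=4 char='r'
After 6 (b): row=0 col=0 char='s'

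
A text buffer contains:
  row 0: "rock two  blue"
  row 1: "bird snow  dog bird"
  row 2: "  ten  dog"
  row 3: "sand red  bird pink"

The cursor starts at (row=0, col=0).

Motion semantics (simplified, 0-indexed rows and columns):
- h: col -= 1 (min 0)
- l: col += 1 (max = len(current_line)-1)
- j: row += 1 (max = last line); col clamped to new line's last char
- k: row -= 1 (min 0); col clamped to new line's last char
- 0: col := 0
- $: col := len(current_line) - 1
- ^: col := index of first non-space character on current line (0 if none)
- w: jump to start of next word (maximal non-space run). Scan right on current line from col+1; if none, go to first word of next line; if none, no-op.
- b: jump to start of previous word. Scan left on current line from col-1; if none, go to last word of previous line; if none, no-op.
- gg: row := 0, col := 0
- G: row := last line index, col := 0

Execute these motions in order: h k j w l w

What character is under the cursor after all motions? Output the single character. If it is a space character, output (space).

After 1 (h): row=0 col=0 char='r'
After 2 (k): row=0 col=0 char='r'
After 3 (j): row=1 col=0 char='b'
After 4 (w): row=1 col=5 char='s'
After 5 (l): row=1 col=6 char='n'
After 6 (w): row=1 col=11 char='d'

Answer: d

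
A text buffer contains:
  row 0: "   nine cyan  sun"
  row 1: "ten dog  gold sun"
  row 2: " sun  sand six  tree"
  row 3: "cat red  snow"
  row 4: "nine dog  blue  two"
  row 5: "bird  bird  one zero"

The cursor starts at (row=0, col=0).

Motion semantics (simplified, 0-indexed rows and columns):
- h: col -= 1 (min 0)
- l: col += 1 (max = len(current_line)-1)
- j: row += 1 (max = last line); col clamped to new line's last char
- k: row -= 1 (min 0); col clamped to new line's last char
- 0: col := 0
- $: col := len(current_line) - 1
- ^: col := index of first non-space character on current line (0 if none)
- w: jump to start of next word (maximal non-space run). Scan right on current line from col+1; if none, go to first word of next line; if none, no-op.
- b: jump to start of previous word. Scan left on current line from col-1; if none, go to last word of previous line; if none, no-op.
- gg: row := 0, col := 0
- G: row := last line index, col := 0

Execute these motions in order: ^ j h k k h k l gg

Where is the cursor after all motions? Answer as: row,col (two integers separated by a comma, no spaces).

Answer: 0,0

Derivation:
After 1 (^): row=0 col=3 char='n'
After 2 (j): row=1 col=3 char='_'
After 3 (h): row=1 col=2 char='n'
After 4 (k): row=0 col=2 char='_'
After 5 (k): row=0 col=2 char='_'
After 6 (h): row=0 col=1 char='_'
After 7 (k): row=0 col=1 char='_'
After 8 (l): row=0 col=2 char='_'
After 9 (gg): row=0 col=0 char='_'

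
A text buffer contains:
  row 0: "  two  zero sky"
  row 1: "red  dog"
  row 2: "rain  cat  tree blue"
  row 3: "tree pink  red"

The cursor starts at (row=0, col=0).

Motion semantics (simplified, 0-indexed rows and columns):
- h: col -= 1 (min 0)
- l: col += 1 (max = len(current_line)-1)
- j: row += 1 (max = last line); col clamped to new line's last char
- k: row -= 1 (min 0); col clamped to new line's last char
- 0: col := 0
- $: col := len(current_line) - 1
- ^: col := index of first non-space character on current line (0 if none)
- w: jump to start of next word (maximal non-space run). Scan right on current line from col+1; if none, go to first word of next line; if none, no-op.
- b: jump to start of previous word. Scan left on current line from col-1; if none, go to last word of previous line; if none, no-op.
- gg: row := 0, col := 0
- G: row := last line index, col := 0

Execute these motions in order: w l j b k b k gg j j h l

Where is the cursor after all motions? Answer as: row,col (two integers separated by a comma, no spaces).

Answer: 2,1

Derivation:
After 1 (w): row=0 col=2 char='t'
After 2 (l): row=0 col=3 char='w'
After 3 (j): row=1 col=3 char='_'
After 4 (b): row=1 col=0 char='r'
After 5 (k): row=0 col=0 char='_'
After 6 (b): row=0 col=0 char='_'
After 7 (k): row=0 col=0 char='_'
After 8 (gg): row=0 col=0 char='_'
After 9 (j): row=1 col=0 char='r'
After 10 (j): row=2 col=0 char='r'
After 11 (h): row=2 col=0 char='r'
After 12 (l): row=2 col=1 char='a'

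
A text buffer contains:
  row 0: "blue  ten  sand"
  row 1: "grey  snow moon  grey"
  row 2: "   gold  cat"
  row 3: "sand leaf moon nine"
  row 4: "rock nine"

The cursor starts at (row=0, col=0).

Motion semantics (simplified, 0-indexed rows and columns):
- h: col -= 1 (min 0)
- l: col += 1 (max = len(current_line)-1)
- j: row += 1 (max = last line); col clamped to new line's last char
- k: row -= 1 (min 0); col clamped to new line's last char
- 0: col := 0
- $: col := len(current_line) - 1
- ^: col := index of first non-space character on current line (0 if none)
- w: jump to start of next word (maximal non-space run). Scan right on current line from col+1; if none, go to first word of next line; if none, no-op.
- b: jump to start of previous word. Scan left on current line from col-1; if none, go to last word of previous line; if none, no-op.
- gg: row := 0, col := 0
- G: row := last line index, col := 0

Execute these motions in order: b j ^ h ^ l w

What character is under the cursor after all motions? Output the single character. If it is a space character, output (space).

Answer: s

Derivation:
After 1 (b): row=0 col=0 char='b'
After 2 (j): row=1 col=0 char='g'
After 3 (^): row=1 col=0 char='g'
After 4 (h): row=1 col=0 char='g'
After 5 (^): row=1 col=0 char='g'
After 6 (l): row=1 col=1 char='r'
After 7 (w): row=1 col=6 char='s'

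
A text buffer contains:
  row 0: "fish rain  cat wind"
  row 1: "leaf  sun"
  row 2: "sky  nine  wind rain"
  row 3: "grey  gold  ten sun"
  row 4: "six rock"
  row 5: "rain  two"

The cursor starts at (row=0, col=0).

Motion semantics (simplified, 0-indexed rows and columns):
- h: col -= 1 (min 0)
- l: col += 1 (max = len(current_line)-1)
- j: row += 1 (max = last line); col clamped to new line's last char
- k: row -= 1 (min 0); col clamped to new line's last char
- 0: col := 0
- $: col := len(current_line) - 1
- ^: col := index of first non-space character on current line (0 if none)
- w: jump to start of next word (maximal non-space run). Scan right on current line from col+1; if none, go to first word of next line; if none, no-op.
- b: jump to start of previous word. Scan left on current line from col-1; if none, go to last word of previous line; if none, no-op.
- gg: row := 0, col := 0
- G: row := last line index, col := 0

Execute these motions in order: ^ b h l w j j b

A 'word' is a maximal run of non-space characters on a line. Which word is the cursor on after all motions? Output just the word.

Answer: sky

Derivation:
After 1 (^): row=0 col=0 char='f'
After 2 (b): row=0 col=0 char='f'
After 3 (h): row=0 col=0 char='f'
After 4 (l): row=0 col=1 char='i'
After 5 (w): row=0 col=5 char='r'
After 6 (j): row=1 col=5 char='_'
After 7 (j): row=2 col=5 char='n'
After 8 (b): row=2 col=0 char='s'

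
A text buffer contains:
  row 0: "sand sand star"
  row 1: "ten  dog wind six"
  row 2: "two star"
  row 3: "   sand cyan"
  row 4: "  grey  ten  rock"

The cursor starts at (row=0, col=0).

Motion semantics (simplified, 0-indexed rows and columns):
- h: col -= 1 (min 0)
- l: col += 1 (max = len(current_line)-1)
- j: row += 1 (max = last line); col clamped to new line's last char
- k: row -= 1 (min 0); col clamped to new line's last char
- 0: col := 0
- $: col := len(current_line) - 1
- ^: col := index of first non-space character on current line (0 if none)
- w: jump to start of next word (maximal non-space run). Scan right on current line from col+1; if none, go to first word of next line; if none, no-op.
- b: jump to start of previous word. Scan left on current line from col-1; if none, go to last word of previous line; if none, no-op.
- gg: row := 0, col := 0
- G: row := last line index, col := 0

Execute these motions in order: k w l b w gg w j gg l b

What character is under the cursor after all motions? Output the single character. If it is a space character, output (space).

Answer: s

Derivation:
After 1 (k): row=0 col=0 char='s'
After 2 (w): row=0 col=5 char='s'
After 3 (l): row=0 col=6 char='a'
After 4 (b): row=0 col=5 char='s'
After 5 (w): row=0 col=10 char='s'
After 6 (gg): row=0 col=0 char='s'
After 7 (w): row=0 col=5 char='s'
After 8 (j): row=1 col=5 char='d'
After 9 (gg): row=0 col=0 char='s'
After 10 (l): row=0 col=1 char='a'
After 11 (b): row=0 col=0 char='s'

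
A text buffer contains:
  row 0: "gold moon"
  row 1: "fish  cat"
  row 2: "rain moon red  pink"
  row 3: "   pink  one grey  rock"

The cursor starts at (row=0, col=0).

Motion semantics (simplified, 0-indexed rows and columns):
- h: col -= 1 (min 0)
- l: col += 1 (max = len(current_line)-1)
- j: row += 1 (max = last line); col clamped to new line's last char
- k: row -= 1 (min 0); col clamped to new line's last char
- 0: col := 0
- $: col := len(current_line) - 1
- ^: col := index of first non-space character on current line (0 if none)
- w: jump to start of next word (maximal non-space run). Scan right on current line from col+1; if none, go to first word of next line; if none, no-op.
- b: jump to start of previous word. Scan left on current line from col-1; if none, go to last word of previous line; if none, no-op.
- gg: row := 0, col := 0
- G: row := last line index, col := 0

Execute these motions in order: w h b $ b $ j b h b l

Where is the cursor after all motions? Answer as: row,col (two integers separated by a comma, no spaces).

Answer: 1,1

Derivation:
After 1 (w): row=0 col=5 char='m'
After 2 (h): row=0 col=4 char='_'
After 3 (b): row=0 col=0 char='g'
After 4 ($): row=0 col=8 char='n'
After 5 (b): row=0 col=5 char='m'
After 6 ($): row=0 col=8 char='n'
After 7 (j): row=1 col=8 char='t'
After 8 (b): row=1 col=6 char='c'
After 9 (h): row=1 col=5 char='_'
After 10 (b): row=1 col=0 char='f'
After 11 (l): row=1 col=1 char='i'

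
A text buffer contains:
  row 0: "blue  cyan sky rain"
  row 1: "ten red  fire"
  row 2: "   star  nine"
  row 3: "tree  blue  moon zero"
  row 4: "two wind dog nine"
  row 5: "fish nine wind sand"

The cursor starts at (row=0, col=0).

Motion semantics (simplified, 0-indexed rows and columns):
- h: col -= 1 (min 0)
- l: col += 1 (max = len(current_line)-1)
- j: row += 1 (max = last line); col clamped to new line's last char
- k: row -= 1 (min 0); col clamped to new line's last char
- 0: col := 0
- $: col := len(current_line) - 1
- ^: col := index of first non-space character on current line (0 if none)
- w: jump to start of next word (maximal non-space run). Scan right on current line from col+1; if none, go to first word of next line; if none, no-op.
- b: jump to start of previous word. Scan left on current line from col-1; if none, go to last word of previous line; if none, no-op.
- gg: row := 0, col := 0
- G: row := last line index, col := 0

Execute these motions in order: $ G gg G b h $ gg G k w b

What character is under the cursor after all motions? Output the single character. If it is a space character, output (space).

After 1 ($): row=0 col=18 char='n'
After 2 (G): row=5 col=0 char='f'
After 3 (gg): row=0 col=0 char='b'
After 4 (G): row=5 col=0 char='f'
After 5 (b): row=4 col=13 char='n'
After 6 (h): row=4 col=12 char='_'
After 7 ($): row=4 col=16 char='e'
After 8 (gg): row=0 col=0 char='b'
After 9 (G): row=5 col=0 char='f'
After 10 (k): row=4 col=0 char='t'
After 11 (w): row=4 col=4 char='w'
After 12 (b): row=4 col=0 char='t'

Answer: t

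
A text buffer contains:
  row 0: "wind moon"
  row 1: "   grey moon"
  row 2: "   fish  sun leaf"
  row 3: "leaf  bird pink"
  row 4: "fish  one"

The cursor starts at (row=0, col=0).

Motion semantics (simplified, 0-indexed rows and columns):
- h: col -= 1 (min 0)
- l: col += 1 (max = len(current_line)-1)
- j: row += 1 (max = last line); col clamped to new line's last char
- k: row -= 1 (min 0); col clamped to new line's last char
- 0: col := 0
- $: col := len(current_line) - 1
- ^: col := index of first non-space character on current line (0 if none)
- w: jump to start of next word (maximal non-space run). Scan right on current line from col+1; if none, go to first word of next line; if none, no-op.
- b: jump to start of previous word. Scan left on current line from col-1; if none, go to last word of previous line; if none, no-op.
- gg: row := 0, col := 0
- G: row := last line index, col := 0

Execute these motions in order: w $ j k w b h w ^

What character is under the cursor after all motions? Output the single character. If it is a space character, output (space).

After 1 (w): row=0 col=5 char='m'
After 2 ($): row=0 col=8 char='n'
After 3 (j): row=1 col=8 char='m'
After 4 (k): row=0 col=8 char='n'
After 5 (w): row=1 col=3 char='g'
After 6 (b): row=0 col=5 char='m'
After 7 (h): row=0 col=4 char='_'
After 8 (w): row=0 col=5 char='m'
After 9 (^): row=0 col=0 char='w'

Answer: w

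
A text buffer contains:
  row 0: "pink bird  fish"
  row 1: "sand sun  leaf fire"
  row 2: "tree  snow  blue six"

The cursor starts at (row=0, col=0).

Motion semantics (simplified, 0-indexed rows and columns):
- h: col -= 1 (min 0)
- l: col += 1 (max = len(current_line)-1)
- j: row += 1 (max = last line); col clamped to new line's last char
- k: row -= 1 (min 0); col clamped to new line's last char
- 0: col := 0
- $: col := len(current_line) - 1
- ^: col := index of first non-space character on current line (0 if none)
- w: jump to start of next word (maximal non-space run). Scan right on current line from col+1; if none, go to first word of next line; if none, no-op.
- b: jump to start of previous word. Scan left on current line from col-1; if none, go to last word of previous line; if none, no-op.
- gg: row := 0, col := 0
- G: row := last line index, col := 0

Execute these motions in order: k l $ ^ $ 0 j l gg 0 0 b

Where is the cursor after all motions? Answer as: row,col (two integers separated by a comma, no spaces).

Answer: 0,0

Derivation:
After 1 (k): row=0 col=0 char='p'
After 2 (l): row=0 col=1 char='i'
After 3 ($): row=0 col=14 char='h'
After 4 (^): row=0 col=0 char='p'
After 5 ($): row=0 col=14 char='h'
After 6 (0): row=0 col=0 char='p'
After 7 (j): row=1 col=0 char='s'
After 8 (l): row=1 col=1 char='a'
After 9 (gg): row=0 col=0 char='p'
After 10 (0): row=0 col=0 char='p'
After 11 (0): row=0 col=0 char='p'
After 12 (b): row=0 col=0 char='p'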